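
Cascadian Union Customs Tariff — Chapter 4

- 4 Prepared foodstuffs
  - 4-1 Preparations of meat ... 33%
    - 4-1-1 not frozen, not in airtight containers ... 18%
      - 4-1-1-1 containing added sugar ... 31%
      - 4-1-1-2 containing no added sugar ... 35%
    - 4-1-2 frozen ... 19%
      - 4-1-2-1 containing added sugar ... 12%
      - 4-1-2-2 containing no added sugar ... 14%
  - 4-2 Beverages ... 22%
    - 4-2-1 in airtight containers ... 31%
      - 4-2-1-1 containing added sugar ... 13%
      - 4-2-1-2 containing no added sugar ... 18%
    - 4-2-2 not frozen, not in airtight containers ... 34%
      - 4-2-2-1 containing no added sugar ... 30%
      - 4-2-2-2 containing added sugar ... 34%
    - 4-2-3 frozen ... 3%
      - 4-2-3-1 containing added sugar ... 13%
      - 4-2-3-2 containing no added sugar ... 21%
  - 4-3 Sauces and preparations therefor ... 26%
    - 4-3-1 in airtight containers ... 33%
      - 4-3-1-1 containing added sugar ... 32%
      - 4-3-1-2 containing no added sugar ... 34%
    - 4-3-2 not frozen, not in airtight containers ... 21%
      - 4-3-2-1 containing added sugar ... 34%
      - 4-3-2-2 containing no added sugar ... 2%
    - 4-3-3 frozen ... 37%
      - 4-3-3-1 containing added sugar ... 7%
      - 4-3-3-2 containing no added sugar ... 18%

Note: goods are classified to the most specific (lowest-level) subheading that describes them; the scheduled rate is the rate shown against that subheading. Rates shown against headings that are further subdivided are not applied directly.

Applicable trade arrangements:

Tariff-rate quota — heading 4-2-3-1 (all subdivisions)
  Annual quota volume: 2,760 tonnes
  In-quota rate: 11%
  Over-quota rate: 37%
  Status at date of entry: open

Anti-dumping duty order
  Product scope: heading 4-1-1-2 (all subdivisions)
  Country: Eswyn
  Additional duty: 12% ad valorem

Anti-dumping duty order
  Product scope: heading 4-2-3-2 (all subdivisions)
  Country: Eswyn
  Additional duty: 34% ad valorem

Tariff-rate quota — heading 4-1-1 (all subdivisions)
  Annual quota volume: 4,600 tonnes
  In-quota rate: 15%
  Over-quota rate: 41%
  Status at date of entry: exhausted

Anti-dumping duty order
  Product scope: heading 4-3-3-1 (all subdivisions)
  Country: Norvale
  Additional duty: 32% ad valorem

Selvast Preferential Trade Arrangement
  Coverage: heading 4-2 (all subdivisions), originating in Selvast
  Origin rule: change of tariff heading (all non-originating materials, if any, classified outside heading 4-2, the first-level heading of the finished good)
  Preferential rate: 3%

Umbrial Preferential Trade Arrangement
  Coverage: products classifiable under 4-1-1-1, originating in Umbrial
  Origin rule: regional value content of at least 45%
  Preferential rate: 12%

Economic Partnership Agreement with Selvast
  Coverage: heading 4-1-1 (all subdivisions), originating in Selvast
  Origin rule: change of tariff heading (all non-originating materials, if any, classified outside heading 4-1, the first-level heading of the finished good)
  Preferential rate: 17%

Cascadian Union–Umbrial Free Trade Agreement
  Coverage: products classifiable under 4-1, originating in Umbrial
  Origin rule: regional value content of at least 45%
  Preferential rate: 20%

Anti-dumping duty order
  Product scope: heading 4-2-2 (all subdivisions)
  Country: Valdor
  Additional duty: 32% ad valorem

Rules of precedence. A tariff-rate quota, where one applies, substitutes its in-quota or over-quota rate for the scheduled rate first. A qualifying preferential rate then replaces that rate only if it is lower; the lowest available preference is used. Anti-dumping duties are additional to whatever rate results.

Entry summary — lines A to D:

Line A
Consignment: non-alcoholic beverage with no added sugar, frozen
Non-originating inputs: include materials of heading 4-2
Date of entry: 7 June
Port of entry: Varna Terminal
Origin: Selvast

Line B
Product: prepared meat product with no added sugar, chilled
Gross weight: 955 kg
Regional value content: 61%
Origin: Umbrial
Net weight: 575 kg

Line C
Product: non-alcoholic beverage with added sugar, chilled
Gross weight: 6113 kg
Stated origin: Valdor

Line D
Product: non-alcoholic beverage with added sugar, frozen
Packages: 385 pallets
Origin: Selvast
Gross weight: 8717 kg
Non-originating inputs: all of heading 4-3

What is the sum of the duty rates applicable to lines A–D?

110%

Line A: non-alcoholic beverage → 4-2; frozen → 4-2-3; with no added sugar → 4-2-3-2. Scheduled 21%. Selvast agreement on 4-2: CTH not met; Selvast agreement on 4-1-1: 4-2-3-2 not covered. → 21%.
Line B: prepared meat product → 4-1; chilled → 4-1-1; with no added sugar → 4-1-1-2. Scheduled 35%. quota on 4-1-1 exhausted → over-quota 41%; Umbrial agreement on 4-1-1-1: 4-1-1-2 not covered; Umbrial agreement on 4-1: RVC ≥ 45% → 20% available; preferential 20%. → 20%.
Line C: non-alcoholic beverage → 4-2; chilled → 4-2-2; with added sugar → 4-2-2-2. Scheduled 34%. anti-dumping (Valdor, 4-2-2): +32%; total 34% + 32% = 66%. → 66%.
Line D: non-alcoholic beverage → 4-2; frozen → 4-2-3; with added sugar → 4-2-3-1. Scheduled 13%. quota on 4-2-3-1 open → in-quota 11%; Selvast agreement on 4-2: CTH met → 3% available; Selvast agreement on 4-1-1: 4-2-3-1 not covered; preferential 3%. → 3%.
Sum: 21% + 20% + 66% + 3% = 110%.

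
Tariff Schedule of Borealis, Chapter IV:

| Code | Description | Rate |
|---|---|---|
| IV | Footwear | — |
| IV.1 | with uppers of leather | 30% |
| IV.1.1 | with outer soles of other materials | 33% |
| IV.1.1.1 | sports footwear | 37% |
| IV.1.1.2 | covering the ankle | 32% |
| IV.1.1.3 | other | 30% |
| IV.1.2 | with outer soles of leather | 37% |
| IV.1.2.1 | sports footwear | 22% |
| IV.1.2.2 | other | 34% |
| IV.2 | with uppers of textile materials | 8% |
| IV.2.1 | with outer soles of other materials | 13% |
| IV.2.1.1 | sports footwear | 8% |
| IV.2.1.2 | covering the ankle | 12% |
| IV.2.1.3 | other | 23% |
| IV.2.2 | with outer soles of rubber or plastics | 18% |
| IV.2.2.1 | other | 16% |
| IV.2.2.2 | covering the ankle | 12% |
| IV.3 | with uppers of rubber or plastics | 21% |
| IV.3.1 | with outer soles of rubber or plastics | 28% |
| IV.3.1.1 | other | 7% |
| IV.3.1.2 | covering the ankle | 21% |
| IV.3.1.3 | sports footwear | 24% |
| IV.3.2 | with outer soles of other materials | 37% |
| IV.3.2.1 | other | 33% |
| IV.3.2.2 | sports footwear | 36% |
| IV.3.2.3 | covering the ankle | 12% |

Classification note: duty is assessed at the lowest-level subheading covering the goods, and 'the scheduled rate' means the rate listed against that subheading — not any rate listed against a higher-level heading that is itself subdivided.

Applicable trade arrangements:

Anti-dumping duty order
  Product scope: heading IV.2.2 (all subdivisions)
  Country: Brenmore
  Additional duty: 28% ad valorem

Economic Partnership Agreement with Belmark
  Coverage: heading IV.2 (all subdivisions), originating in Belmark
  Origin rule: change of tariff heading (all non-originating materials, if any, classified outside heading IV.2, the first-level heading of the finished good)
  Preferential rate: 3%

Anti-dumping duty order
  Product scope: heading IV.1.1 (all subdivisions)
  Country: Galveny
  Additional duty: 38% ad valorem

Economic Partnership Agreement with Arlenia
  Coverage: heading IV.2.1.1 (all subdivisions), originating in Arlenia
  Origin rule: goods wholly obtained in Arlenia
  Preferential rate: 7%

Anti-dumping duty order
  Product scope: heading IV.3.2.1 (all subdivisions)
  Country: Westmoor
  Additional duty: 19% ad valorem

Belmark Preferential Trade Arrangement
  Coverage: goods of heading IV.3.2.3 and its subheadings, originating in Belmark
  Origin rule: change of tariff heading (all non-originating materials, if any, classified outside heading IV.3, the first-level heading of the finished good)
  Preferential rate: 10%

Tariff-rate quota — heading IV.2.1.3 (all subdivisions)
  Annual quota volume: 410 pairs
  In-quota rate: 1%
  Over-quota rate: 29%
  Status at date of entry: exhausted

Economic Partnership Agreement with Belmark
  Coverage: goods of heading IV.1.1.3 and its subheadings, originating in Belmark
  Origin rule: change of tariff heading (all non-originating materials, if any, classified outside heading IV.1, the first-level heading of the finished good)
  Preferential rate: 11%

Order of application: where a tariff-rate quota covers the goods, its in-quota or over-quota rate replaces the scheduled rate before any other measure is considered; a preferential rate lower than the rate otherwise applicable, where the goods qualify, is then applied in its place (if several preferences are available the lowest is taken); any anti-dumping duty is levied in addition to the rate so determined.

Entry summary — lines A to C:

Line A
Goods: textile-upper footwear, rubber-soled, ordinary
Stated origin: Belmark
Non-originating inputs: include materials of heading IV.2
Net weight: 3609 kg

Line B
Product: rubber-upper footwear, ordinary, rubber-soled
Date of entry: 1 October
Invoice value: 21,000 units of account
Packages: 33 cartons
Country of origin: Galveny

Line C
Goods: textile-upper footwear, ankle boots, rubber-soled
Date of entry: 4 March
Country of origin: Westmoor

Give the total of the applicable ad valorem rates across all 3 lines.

35%

Line A: textile-upper → IV.2; rubber-soled → IV.2.2; ordinary → IV.2.2.1. Scheduled 16%. Belmark agreement on IV.2: CTH not met; Belmark agreement on IV.3.2.3: IV.2.2.1 not covered; Belmark agreement on IV.1.1.3: IV.2.2.1 not covered. → 16%.
Line B: rubber-upper → IV.3; rubber-soled → IV.3.1; ordinary → IV.3.1.1. Scheduled 7%. No special measure applies. → 7%.
Line C: textile-upper → IV.2; rubber-soled → IV.2.2; ankle boots → IV.2.2.2. Scheduled 12%. No special measure applies. → 12%.
Sum: 16% + 7% + 12% = 35%.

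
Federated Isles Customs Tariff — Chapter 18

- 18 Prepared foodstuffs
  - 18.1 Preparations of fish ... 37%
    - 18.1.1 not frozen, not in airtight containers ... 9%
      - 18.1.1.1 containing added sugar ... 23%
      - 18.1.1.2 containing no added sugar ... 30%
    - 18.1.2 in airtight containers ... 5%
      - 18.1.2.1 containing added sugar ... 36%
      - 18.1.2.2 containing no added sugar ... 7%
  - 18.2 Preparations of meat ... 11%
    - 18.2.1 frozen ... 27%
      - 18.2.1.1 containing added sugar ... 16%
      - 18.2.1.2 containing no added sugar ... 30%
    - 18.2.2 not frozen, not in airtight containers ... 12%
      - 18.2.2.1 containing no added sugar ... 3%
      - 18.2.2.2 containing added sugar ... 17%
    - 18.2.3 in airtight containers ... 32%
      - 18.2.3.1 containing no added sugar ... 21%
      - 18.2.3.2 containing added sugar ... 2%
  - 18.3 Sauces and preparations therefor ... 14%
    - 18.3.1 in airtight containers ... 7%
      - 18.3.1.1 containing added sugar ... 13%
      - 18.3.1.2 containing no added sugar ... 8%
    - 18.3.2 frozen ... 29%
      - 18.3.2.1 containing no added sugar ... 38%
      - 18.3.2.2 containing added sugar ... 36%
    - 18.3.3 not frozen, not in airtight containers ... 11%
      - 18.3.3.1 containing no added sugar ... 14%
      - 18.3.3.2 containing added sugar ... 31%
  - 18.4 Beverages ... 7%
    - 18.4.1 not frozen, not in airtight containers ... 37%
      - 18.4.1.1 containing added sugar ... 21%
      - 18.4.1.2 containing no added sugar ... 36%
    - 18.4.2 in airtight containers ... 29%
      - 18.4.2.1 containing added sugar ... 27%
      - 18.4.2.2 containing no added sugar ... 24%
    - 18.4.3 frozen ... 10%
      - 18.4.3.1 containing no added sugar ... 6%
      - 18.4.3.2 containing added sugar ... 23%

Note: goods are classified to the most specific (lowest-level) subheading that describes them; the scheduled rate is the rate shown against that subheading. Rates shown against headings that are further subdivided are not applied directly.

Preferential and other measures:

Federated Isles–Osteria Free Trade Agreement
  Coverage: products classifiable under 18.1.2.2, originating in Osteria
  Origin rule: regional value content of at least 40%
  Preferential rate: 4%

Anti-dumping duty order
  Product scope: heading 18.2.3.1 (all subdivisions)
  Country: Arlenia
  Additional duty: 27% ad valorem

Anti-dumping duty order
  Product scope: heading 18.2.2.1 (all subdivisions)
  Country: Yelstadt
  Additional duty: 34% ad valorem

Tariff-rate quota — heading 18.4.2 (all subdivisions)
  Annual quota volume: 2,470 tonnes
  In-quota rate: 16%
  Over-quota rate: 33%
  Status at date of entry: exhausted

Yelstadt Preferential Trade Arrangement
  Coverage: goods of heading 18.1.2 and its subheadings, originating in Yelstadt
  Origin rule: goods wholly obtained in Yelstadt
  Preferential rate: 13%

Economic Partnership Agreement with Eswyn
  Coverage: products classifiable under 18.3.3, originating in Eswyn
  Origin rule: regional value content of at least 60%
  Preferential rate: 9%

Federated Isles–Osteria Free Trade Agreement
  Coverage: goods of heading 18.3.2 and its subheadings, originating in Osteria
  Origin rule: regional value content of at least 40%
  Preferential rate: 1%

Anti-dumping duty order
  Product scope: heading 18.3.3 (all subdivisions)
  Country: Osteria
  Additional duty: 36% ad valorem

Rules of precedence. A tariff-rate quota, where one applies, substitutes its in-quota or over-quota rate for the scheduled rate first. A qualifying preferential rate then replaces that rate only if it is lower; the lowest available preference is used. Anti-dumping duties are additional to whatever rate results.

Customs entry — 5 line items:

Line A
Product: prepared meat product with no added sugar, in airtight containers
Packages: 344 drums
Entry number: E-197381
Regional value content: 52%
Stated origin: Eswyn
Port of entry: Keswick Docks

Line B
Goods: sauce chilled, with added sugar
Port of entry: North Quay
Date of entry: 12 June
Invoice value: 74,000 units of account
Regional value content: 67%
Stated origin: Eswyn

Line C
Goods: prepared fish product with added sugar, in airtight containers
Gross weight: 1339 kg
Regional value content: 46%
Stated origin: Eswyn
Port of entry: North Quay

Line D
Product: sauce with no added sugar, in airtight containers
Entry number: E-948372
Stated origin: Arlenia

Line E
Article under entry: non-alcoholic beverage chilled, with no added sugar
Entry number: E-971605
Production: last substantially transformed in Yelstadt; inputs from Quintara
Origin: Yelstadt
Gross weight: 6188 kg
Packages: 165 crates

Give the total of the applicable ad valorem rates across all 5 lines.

Line A: prepared meat product → 18.2; in airtight containers → 18.2.3; with no added sugar → 18.2.3.1. Scheduled 21%. Eswyn agreement on 18.3.3: 18.2.3.1 not covered. → 21%.
Line B: sauce → 18.3; chilled → 18.3.3; with added sugar → 18.3.3.2. Scheduled 31%. Eswyn agreement on 18.3.3: RVC ≥ 60% → 9% available; preferential 9%. → 9%.
Line C: prepared fish product → 18.1; in airtight containers → 18.1.2; with added sugar → 18.1.2.1. Scheduled 36%. Eswyn agreement on 18.3.3: 18.1.2.1 not covered. → 36%.
Line D: sauce → 18.3; in airtight containers → 18.3.1; with no added sugar → 18.3.1.2. Scheduled 8%. No special measure applies. → 8%.
Line E: non-alcoholic beverage → 18.4; chilled → 18.4.1; with no added sugar → 18.4.1.2. Scheduled 36%. Yelstadt agreement on 18.1.2: 18.4.1.2 not covered. → 36%.
Sum: 21% + 9% + 36% + 8% + 36% = 110%.

110%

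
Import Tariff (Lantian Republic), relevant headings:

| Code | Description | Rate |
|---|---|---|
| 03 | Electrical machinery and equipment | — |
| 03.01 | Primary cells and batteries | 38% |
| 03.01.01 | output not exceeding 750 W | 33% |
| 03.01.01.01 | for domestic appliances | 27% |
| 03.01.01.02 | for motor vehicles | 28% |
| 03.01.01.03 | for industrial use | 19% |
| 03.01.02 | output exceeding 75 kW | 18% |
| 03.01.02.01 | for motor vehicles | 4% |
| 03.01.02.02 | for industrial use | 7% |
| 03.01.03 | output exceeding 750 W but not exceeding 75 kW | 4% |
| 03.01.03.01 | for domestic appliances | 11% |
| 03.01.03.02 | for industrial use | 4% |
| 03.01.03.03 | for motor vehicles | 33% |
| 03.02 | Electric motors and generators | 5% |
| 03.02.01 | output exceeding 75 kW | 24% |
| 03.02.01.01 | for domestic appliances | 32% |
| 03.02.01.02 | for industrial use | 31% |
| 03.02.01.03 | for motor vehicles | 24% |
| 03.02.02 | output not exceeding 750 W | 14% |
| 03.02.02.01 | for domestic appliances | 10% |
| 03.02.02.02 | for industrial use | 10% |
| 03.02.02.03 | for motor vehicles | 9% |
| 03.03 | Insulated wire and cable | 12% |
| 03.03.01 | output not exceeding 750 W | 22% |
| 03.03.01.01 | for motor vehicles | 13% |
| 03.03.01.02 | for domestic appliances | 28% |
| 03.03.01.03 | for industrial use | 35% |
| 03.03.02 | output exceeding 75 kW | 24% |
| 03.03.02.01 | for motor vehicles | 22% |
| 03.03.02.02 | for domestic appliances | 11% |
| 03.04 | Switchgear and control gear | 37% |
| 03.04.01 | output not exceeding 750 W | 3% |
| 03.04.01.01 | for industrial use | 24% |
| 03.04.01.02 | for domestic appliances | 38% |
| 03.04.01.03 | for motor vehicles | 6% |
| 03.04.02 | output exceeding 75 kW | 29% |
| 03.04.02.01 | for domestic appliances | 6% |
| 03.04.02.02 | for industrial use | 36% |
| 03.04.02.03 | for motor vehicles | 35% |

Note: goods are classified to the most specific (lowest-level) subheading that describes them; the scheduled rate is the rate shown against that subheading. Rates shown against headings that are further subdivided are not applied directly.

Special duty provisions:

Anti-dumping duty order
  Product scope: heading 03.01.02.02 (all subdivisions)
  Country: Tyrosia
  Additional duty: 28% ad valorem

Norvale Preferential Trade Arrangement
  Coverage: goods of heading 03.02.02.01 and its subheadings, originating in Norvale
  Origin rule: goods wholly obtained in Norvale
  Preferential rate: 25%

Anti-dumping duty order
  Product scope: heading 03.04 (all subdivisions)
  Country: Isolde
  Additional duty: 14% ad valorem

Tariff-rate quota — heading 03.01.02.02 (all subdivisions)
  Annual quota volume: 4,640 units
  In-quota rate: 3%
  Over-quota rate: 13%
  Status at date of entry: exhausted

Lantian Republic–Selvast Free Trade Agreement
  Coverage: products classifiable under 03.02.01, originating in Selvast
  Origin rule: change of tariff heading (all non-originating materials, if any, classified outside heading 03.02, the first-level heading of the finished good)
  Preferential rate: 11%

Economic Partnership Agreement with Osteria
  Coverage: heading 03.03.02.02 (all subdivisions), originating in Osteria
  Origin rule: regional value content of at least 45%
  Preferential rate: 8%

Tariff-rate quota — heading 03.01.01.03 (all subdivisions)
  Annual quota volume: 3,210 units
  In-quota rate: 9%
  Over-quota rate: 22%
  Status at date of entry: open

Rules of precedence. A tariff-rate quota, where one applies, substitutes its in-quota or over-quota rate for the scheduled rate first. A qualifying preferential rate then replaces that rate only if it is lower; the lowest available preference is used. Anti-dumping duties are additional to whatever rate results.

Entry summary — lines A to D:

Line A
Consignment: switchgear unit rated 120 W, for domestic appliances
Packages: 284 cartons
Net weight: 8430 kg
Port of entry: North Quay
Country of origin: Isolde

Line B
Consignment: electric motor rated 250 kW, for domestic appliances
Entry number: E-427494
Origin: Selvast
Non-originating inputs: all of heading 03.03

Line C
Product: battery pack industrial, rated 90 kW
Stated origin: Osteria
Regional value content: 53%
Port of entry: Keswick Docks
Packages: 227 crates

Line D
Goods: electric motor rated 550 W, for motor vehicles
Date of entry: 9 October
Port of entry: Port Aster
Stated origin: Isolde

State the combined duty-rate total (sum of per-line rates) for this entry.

85%

Line A: switchgear unit → 03.04; rated 120 W → 03.04.01; for domestic appliances → 03.04.01.02. Scheduled 38%. anti-dumping (Isolde, 03.04): +14%; total 38% + 14% = 52%. → 52%.
Line B: electric motor → 03.02; rated 250 kW → 03.02.01; for domestic appliances → 03.02.01.01. Scheduled 32%. Selvast agreement on 03.02.01: CTH met → 11% available; preferential 11%. → 11%.
Line C: battery pack → 03.01; rated 90 kW → 03.01.02; industrial → 03.01.02.02. Scheduled 7%. quota on 03.01.02.02 exhausted → over-quota 13%; Osteria agreement on 03.03.02.02: 03.01.02.02 not covered. → 13%.
Line D: electric motor → 03.02; rated 550 W → 03.02.02; for motor vehicles → 03.02.02.03. Scheduled 9%. No special measure applies. → 9%.
Sum: 52% + 11% + 13% + 9% = 85%.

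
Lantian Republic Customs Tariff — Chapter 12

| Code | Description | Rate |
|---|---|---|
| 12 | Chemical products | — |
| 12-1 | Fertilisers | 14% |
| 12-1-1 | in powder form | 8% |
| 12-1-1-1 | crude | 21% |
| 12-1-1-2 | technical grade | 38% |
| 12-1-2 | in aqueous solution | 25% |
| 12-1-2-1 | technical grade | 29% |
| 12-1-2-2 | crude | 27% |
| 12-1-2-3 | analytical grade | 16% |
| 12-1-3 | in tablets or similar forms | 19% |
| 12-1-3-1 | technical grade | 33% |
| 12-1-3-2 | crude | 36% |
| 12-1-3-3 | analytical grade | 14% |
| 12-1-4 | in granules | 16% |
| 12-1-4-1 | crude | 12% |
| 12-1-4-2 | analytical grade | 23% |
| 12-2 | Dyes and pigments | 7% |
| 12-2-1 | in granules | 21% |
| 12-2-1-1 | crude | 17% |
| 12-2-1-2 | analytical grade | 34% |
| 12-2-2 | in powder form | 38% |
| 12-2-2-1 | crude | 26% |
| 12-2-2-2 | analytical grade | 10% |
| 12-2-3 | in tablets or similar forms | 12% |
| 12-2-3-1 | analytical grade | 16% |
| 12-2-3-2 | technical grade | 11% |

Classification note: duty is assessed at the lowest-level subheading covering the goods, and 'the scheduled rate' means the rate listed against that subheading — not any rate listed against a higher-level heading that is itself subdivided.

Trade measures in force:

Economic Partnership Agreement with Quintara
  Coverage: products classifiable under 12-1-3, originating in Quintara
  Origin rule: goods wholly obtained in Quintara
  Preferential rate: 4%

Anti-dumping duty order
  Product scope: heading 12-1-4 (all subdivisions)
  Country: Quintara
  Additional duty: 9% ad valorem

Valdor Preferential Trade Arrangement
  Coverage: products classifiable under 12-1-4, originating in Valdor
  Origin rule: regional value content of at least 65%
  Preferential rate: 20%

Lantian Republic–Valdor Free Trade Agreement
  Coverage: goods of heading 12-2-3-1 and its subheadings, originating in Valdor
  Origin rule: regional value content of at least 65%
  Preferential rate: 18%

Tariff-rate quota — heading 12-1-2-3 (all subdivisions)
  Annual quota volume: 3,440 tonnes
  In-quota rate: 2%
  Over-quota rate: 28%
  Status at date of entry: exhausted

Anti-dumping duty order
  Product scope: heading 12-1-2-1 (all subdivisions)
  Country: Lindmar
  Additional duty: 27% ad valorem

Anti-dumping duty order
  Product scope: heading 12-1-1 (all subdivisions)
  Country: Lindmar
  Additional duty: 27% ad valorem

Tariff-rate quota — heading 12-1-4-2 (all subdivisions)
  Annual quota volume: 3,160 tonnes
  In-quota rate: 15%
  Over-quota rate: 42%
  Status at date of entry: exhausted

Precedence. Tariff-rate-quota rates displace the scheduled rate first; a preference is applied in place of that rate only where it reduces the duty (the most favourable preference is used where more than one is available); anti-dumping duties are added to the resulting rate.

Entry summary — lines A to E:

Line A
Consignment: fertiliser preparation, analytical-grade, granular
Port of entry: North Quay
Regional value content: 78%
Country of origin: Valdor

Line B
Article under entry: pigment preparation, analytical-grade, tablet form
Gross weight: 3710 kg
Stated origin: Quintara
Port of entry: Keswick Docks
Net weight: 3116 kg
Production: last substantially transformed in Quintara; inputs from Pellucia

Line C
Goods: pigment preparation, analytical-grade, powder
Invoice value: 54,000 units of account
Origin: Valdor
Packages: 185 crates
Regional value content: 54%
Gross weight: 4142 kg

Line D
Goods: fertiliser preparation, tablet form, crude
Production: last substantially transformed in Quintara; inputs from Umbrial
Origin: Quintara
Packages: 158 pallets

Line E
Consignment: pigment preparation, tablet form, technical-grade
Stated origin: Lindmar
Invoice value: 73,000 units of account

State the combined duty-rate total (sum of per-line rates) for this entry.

Line A: fertiliser → 12-1; granular → 12-1-4; analytical-grade → 12-1-4-2. Scheduled 23%. quota on 12-1-4-2 exhausted → over-quota 42%; Valdor agreement on 12-1-4: RVC ≥ 65% → 20% available; Valdor agreement on 12-2-3-1: 12-1-4-2 not covered; preferential 20%. → 20%.
Line B: pigment → 12-2; tablet form → 12-2-3; analytical-grade → 12-2-3-1. Scheduled 16%. Quintara agreement on 12-1-3: 12-2-3-1 not covered. → 16%.
Line C: pigment → 12-2; powder → 12-2-2; analytical-grade → 12-2-2-2. Scheduled 10%. Valdor agreement on 12-1-4: 12-2-2-2 not covered; Valdor agreement on 12-2-3-1: 12-2-2-2 not covered. → 10%.
Line D: fertiliser → 12-1; tablet form → 12-1-3; crude → 12-1-3-2. Scheduled 36%. Quintara agreement on 12-1-3: not wholly obtained. → 36%.
Line E: pigment → 12-2; tablet form → 12-2-3; technical-grade → 12-2-3-2. Scheduled 11%. No special measure applies. → 11%.
Sum: 20% + 16% + 10% + 36% + 11% = 93%.

93%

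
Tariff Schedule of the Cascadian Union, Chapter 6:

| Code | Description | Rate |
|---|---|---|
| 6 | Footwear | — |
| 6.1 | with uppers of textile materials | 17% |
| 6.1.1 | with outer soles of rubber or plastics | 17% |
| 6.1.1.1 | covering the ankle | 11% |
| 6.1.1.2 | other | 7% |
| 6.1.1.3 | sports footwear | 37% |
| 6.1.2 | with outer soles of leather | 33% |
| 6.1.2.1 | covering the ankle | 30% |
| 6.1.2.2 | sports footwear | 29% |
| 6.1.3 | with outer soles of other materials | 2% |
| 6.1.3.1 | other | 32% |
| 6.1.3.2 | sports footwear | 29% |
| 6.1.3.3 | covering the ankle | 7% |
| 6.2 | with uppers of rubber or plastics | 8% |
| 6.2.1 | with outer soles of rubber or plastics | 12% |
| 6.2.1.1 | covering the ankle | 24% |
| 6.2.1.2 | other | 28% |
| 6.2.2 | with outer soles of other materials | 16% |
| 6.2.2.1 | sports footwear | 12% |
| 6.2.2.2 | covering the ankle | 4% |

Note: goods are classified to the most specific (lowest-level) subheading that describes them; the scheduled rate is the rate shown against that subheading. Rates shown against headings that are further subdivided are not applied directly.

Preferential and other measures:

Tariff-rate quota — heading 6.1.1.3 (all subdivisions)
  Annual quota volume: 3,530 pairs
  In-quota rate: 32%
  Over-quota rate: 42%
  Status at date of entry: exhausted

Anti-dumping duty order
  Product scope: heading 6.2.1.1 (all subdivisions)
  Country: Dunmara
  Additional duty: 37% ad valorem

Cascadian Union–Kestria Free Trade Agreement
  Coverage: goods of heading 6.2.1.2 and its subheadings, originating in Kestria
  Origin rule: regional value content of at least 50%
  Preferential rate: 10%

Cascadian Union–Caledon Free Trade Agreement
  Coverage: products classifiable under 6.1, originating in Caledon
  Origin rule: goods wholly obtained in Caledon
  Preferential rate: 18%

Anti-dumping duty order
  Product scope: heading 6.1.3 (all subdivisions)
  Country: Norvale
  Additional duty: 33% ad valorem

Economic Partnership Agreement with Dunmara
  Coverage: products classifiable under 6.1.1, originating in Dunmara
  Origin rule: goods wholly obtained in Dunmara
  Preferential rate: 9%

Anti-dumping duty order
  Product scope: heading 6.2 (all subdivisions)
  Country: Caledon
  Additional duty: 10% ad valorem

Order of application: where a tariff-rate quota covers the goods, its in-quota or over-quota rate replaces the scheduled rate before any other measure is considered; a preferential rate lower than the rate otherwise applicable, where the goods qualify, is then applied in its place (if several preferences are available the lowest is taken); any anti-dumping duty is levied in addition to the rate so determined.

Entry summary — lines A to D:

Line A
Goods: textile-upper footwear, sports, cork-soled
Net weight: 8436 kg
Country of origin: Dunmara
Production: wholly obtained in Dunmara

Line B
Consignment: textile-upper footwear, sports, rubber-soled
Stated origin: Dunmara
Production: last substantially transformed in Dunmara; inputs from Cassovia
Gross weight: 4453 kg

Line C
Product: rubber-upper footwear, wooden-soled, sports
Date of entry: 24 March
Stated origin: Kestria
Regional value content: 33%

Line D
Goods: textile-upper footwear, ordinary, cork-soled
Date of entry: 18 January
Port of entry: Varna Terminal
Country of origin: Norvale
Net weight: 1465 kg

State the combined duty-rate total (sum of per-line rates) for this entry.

Line A: textile-upper → 6.1; cork-soled → 6.1.3; sports → 6.1.3.2. Scheduled 29%. Dunmara agreement on 6.1.1: 6.1.3.2 not covered. → 29%.
Line B: textile-upper → 6.1; rubber-soled → 6.1.1; sports → 6.1.1.3. Scheduled 37%. quota on 6.1.1.3 exhausted → over-quota 42%; Dunmara agreement on 6.1.1: not wholly obtained. → 42%.
Line C: rubber-upper → 6.2; wooden-soled → 6.2.2; sports → 6.2.2.1. Scheduled 12%. Kestria agreement on 6.2.1.2: 6.2.2.1 not covered. → 12%.
Line D: textile-upper → 6.1; cork-soled → 6.1.3; ordinary → 6.1.3.1. Scheduled 32%. anti-dumping (Norvale, 6.1.3): +33%; total 32% + 33% = 65%. → 65%.
Sum: 29% + 42% + 12% + 65% = 148%.

148%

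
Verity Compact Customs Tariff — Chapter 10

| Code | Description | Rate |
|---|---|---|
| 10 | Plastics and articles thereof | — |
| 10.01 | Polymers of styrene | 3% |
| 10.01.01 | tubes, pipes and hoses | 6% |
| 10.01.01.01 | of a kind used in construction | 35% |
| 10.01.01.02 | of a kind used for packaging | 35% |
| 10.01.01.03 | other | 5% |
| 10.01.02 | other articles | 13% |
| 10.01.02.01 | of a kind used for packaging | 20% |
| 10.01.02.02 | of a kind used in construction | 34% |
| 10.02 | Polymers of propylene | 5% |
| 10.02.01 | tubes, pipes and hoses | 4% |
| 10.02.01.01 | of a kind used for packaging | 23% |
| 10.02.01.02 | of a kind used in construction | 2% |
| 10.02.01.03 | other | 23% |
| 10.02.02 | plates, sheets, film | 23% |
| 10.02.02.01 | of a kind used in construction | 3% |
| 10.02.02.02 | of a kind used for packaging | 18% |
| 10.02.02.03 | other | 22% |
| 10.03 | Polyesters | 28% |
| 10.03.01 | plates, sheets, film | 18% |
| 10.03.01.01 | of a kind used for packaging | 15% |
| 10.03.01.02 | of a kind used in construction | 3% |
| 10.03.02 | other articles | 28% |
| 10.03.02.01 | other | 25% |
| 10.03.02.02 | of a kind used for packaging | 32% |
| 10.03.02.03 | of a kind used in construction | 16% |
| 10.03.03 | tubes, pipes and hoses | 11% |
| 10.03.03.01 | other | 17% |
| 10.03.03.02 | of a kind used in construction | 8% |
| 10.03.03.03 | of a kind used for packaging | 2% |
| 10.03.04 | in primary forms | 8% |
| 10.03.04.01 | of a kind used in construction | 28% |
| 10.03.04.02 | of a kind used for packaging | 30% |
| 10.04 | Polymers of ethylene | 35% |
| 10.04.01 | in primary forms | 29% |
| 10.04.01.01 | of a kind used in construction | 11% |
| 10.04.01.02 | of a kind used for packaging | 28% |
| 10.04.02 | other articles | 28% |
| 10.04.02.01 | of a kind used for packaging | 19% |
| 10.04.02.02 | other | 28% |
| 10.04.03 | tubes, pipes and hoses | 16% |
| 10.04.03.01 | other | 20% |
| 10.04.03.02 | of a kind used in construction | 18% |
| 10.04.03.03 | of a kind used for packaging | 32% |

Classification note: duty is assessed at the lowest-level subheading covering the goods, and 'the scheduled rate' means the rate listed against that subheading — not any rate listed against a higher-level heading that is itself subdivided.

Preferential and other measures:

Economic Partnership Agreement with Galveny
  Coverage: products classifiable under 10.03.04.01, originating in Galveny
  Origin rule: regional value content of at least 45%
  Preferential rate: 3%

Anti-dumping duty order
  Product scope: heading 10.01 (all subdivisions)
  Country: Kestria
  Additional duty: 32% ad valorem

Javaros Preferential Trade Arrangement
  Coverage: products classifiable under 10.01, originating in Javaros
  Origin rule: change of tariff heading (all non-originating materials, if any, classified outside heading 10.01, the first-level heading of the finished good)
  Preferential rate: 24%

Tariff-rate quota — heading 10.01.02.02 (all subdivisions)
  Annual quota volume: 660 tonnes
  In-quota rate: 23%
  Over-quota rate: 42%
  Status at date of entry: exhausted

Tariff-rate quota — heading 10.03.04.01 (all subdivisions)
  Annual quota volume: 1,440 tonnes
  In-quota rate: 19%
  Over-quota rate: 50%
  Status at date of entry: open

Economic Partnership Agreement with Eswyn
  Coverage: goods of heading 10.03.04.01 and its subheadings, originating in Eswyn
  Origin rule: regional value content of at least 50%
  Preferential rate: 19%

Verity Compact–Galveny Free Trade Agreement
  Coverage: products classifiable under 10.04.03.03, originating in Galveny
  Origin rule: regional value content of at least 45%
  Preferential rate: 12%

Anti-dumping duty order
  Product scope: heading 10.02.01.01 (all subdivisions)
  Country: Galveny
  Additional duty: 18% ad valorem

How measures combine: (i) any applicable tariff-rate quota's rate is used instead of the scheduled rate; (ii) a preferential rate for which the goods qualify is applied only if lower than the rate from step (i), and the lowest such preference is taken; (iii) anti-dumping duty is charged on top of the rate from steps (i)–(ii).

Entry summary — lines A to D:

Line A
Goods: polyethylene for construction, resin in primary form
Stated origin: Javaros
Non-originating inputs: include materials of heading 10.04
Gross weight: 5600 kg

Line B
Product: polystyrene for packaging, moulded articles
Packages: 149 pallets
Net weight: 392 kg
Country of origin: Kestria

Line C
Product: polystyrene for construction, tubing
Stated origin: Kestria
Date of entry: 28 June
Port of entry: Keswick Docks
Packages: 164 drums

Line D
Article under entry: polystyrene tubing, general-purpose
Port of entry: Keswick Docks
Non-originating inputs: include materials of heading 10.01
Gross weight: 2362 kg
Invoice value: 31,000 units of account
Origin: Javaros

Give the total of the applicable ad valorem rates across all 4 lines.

Line A: polyethylene → 10.04; resin in primary form → 10.04.01; for construction → 10.04.01.01. Scheduled 11%. Javaros agreement on 10.01: 10.04.01.01 not covered. → 11%.
Line B: polystyrene → 10.01; moulded articles → 10.01.02; for packaging → 10.01.02.01. Scheduled 20%. anti-dumping (Kestria, 10.01): +32%; total 20% + 32% = 52%. → 52%.
Line C: polystyrene → 10.01; tubing → 10.01.01; for construction → 10.01.01.01. Scheduled 35%. anti-dumping (Kestria, 10.01): +32%; total 35% + 32% = 67%. → 67%.
Line D: polystyrene → 10.01; tubing → 10.01.01; general-purpose → 10.01.01.03. Scheduled 5%. Javaros agreement on 10.01: CTH not met. → 5%.
Sum: 11% + 52% + 67% + 5% = 135%.

135%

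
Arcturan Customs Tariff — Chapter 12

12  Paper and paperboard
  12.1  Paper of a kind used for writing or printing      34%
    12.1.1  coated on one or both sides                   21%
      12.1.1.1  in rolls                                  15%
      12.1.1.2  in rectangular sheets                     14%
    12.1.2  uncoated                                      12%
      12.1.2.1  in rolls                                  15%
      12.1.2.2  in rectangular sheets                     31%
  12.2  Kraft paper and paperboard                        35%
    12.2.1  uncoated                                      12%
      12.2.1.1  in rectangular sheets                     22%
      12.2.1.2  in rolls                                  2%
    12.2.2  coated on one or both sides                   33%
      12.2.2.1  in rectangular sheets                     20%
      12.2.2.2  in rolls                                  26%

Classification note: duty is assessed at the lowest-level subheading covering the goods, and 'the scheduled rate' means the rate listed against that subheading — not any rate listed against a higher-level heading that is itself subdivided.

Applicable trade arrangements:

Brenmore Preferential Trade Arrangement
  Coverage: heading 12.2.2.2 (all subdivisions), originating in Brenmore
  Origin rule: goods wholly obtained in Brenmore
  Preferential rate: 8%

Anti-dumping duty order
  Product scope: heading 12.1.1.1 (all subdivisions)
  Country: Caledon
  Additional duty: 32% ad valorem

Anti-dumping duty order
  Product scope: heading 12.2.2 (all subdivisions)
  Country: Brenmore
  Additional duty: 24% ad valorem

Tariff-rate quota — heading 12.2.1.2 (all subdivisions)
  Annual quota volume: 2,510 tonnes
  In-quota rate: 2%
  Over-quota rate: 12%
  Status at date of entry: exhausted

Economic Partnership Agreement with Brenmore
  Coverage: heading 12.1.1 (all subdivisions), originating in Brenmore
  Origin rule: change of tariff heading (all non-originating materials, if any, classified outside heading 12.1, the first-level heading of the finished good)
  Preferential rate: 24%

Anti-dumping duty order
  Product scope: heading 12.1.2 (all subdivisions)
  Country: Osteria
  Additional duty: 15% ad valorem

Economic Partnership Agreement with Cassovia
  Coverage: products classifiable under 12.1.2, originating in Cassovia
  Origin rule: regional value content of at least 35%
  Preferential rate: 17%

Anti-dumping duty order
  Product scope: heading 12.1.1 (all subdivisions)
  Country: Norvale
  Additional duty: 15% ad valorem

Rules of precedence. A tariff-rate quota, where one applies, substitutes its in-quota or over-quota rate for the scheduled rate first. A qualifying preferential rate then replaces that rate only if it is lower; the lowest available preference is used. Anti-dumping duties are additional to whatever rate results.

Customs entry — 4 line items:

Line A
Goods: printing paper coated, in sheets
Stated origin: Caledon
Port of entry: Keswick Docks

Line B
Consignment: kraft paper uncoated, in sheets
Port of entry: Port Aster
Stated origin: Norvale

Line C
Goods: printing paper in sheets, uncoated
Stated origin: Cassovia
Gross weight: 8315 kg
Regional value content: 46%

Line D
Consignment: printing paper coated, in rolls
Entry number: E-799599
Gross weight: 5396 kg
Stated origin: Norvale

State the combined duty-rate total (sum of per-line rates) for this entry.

Line A: printing paper → 12.1; coated → 12.1.1; in sheets → 12.1.1.2. Scheduled 14%. No special measure applies. → 14%.
Line B: kraft paper → 12.2; uncoated → 12.2.1; in sheets → 12.2.1.1. Scheduled 22%. No special measure applies. → 22%.
Line C: printing paper → 12.1; uncoated → 12.1.2; in sheets → 12.1.2.2. Scheduled 31%. Cassovia agreement on 12.1.2: RVC ≥ 35% → 17% available; preferential 17%. → 17%.
Line D: printing paper → 12.1; coated → 12.1.1; in rolls → 12.1.1.1. Scheduled 15%. anti-dumping (Norvale, 12.1.1): +15%; total 15% + 15% = 30%. → 30%.
Sum: 14% + 22% + 17% + 30% = 83%.

83%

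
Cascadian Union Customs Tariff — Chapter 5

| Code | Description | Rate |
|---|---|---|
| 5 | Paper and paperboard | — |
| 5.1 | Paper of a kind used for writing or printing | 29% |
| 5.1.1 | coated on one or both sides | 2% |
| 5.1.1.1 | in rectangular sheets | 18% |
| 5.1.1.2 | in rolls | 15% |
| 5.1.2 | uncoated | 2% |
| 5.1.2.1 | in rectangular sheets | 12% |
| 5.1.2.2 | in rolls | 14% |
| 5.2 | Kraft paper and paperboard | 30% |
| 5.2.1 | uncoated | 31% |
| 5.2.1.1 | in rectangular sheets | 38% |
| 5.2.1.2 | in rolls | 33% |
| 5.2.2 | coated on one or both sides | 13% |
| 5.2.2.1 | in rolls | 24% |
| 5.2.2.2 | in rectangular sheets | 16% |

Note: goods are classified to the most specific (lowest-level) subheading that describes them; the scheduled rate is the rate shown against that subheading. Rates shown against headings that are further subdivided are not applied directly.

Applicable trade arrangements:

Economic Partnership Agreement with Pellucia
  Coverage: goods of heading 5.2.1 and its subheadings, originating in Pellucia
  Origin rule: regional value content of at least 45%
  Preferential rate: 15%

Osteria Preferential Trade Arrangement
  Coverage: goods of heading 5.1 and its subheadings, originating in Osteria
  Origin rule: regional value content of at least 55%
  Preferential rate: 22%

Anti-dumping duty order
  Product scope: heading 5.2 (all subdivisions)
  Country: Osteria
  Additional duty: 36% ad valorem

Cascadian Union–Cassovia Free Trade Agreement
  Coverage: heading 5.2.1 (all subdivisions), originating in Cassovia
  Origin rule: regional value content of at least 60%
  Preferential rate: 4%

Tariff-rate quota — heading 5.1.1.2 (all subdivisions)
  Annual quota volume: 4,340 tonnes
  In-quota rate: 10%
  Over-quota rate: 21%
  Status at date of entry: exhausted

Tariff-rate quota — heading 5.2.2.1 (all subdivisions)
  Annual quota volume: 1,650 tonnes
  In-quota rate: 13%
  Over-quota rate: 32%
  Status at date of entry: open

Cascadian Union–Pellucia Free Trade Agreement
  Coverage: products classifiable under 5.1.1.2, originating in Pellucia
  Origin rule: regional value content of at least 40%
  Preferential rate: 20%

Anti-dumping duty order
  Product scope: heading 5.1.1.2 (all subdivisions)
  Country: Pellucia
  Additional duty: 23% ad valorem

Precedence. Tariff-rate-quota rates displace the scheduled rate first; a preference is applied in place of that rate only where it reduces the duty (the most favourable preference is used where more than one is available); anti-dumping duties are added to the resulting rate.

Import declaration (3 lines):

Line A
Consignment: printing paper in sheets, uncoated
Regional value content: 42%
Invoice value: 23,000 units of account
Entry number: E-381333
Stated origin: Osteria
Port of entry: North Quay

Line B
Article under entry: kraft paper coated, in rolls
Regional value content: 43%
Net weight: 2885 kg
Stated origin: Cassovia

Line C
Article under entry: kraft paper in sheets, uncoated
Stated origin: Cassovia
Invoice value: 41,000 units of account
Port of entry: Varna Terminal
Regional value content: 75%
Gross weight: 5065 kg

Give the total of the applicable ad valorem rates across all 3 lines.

29%

Line A: printing paper → 5.1; uncoated → 5.1.2; in sheets → 5.1.2.1. Scheduled 12%. Osteria agreement on 5.1: RVC < 55%. → 12%.
Line B: kraft paper → 5.2; coated → 5.2.2; in rolls → 5.2.2.1. Scheduled 24%. quota on 5.2.2.1 open → in-quota 13%; Cassovia agreement on 5.2.1: 5.2.2.1 not covered. → 13%.
Line C: kraft paper → 5.2; uncoated → 5.2.1; in sheets → 5.2.1.1. Scheduled 38%. Cassovia agreement on 5.2.1: RVC ≥ 60% → 4% available; preferential 4%. → 4%.
Sum: 12% + 13% + 4% = 29%.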